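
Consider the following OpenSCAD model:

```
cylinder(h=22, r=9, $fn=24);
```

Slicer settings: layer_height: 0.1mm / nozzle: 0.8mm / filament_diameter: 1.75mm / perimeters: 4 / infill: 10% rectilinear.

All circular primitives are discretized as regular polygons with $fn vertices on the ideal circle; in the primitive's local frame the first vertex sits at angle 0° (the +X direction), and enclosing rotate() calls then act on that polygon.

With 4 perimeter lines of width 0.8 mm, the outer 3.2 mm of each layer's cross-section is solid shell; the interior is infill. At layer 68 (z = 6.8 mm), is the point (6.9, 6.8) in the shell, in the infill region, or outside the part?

At z = 6.8 mm: the cylinder: section is a regular 24-gon, circumradius r=9. Overall, the cross-section is a single solid region. The nearest boundary edge runs (7.79, 4.50)→(6.36, 6.36); distance from the point to it = 0.69 mm. The point is not inside any of the regions above, so it lies outside the cross-section (0.69 mm from the nearest boundary).

outside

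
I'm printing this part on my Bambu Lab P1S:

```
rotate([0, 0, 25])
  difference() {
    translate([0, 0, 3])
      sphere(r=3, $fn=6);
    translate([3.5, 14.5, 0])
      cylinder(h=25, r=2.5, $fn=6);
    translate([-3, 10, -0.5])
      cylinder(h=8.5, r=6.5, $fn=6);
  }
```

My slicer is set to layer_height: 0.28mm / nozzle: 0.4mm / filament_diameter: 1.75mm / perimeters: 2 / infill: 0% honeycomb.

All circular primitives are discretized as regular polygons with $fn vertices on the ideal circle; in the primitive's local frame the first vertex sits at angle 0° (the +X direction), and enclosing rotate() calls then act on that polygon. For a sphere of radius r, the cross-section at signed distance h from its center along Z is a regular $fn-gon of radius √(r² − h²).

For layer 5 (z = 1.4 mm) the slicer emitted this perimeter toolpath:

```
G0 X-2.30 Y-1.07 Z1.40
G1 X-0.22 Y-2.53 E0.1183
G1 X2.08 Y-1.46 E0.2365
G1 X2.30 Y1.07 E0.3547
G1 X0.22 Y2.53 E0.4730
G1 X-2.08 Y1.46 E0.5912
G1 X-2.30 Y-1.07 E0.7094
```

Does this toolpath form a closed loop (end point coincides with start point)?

Start point (G0): (-2.30, -1.07). End point (last G1): the path returns to the start — closed.

yes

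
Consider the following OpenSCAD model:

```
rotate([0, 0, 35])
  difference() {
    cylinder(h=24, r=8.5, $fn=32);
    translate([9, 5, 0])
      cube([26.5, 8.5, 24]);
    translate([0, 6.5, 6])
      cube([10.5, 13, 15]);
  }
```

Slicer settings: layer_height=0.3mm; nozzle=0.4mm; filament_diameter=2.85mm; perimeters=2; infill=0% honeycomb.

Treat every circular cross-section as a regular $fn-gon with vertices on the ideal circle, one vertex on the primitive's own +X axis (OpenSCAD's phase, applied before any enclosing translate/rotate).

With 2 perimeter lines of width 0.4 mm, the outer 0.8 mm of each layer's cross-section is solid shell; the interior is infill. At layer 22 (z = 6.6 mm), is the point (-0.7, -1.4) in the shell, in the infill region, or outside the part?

infill

At z = 6.6 mm: the r=8.5 cylinder gives a regular 32-gon of circumradius 8.5 (constant along its height); the cube at (9, 5) is present — its section is the full 26.5×8.5 rectangle; the cube at (0, 6.5) is present — its section is the full 10.5×13 rectangle; Subtracting the remaining from the first: starting from the r=8.5 cylinder, the 26.5×8.5 cube at (9, 5) misses the remaining region (no effect); the 10.5×13 cube at (0, 6.5) partially overlaps it — only the 7.33 mm² overlap (of its 136.50 mm²) is removed, clipping the outline — 1 connected region; (rotated 35° about Z; rotation is an isometry so areas/perimeters/island counts are preserved). Overall, the cross-section is a single solid region. Undo the 35° rotation: the query point maps to (-1.376, -0.745) in the un-rotated model frame. The nearest boundary edge runs (-7.07, -4.72)→(-7.85, -3.25); distance from the point to it = 6.89 mm. The point is inside the cross-section and 6.89 mm from the nearest boundary — more than the 0.8 mm shell width (2 × 0.4), so it's in the infill interior.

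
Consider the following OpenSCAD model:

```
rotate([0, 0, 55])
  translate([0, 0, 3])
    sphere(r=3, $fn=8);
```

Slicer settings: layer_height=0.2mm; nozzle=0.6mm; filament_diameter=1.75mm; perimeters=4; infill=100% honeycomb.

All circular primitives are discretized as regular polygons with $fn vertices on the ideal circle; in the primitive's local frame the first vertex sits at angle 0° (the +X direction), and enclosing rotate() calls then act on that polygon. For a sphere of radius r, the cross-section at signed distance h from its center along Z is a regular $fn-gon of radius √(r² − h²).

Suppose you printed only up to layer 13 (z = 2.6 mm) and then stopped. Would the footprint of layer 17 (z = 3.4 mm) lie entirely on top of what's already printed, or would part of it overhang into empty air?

Compare the two slices. At z = 2.6: the sphere: section is a regular 8-gon, circumradius = √(r²−h²) = √(3²−0.4²) = 2.973 (area = (8/2)·2.973²·sin(360°/8) = 25.00 mm²); (rotated 55° about Z; rotation is an isometry so areas/perimeters/island counts are preserved). At z = 3.4: the r=3 sphere contributes a regular 8-gon of circumradius √(3²−0.4²) = 2.973 (area = (8/2)·2.973²·sin(360°/8) = 25.00 mm²); (rotated 55° about Z; rotation is an isometry so areas/perimeters/island counts are preserved). Checking containment: the cross-section at z = 3.4 is a subset of the cross-section at z = 2.6.

entirely on top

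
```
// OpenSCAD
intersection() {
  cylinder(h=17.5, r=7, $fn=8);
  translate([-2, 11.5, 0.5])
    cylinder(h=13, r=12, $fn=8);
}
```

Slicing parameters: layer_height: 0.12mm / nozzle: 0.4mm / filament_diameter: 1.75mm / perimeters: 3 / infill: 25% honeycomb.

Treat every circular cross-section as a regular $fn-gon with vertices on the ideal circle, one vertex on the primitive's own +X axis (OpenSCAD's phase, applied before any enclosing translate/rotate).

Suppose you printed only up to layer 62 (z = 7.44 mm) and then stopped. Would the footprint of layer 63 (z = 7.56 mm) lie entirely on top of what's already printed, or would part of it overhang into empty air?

Compare the two slices. At z = 7.44: the r=7 cylinder gives a regular 8-gon of circumradius 7 (constant along its height) (area = (8/2)·7.000²·sin(360°/8) = 138.59 mm²); the cylinder at (-2, 11.5): section is a regular 8-gon, circumradius r=12 (area = (8/2)·12.000²·sin(360°/8) = 407.29 mm²); After intersecting: the r=12 cylinder at (-2, 11.5) partially overlaps the r=7 cylinder; clipping to the common part keeps 56.62 mm² — area = 56.62 mm². At z = 7.56: the r=7 cylinder contributes a regular 8-gon of circumradius 7 (area = (8/2)·7.000²·sin(360°/8) = 138.59 mm²); the r=12 cylinder at (-2, 11.5) gives a regular 8-gon of circumradius 12 (constant along its height) (area = (8/2)·12.000²·sin(360°/8) = 407.29 mm²); After intersecting: the r=12 cylinder at (-2, 11.5) partially overlaps the r=7 cylinder; clipping to the common part keeps 56.62 mm² — area = 56.62 mm². Checking containment: the cross-section at z = 7.56 is a subset of the cross-section at z = 7.44.

entirely on top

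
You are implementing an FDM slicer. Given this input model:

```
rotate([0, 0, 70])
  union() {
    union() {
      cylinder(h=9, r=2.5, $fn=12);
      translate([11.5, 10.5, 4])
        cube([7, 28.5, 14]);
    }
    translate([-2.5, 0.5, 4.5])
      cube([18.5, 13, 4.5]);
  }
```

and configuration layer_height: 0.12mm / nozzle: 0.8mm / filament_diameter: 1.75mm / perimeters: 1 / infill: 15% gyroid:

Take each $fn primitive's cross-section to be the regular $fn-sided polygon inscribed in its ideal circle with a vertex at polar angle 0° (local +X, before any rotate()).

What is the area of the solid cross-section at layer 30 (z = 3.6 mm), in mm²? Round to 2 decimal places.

At z = 3.6 mm: the r=2.5 cylinder contributes a regular 12-gon of circumradius 2.5 (area = (12/2)·2.500²·sin(360°/12) = 18.75 mm²); the cube at (11.5, 10.5) is not intersected at this z (z outside [4, 18]); Combining (union): only the r=2.5 cylinder is present, so the union is just that shape — area = 18.75 mm²; the cube at (-2.5, 0.5) is absent (z outside [4.5, 9]); Taking the union: only the result so far is present, so the union is just that shape — area = 18.75 mm²; (whole slice rotated 70° about Z — lengths, areas and connectivity unchanged). Overall, the cross-section is a single solid region. Net area = 18.75 mm².

18.75 mm²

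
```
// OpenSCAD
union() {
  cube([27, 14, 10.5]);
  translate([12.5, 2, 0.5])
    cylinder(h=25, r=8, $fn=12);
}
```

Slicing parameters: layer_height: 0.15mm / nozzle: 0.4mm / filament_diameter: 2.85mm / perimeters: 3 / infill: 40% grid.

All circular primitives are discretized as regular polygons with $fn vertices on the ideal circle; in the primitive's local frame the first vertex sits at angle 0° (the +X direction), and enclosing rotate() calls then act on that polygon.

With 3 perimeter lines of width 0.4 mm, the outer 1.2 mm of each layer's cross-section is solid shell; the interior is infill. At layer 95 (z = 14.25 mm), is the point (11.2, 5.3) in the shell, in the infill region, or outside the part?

infill

At z = 14.25 mm: the cube is not intersected at this z (z outside [0, 10.5]); the r=8 cylinder at (12.5, 2) gives a regular 12-gon of circumradius 8 (constant along its height); Taking the union: only the r=8 cylinder at (12.5, 2) is present, so the union is just that shape — 1 connected region. Overall, the cross-section is a single solid region. The nearest boundary edge runs (12.50, 10.00)→(8.50, 8.93); distance from the point to it = 4.20 mm. The point is inside the cross-section and 4.20 mm from the nearest boundary — more than the 1.2 mm shell width (3 × 0.4), so it's in the infill interior.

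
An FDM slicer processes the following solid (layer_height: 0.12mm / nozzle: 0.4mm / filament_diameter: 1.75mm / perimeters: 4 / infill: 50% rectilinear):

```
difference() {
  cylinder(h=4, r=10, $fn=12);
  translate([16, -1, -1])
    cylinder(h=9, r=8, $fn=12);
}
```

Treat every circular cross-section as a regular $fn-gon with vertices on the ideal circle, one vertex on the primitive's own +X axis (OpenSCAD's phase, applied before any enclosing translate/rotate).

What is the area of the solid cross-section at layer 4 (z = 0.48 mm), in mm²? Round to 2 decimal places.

At z = 0.48 mm: the r=10 cylinder contributes a regular 12-gon of circumradius 10 (area = (12/2)·10.000²·sin(360°/12) = 300.00 mm²); the r=8 cylinder at (16, -1) gives a regular 12-gon of circumradius 8 (constant along its height) (area = (12/2)·8.000²·sin(360°/12) = 192.00 mm²); Taking the first minus the rest: starting from the r=10 cylinder (300.00 mm²), the r=8 cylinder at (16, -1) partially overlaps it — only the 7.32 mm² overlap (of its 192.00 mm²) is removed, clipping the outline — area = 292.68 mm². Overall, the cross-section is a single solid region. Net area = 292.68 mm².

292.68 mm²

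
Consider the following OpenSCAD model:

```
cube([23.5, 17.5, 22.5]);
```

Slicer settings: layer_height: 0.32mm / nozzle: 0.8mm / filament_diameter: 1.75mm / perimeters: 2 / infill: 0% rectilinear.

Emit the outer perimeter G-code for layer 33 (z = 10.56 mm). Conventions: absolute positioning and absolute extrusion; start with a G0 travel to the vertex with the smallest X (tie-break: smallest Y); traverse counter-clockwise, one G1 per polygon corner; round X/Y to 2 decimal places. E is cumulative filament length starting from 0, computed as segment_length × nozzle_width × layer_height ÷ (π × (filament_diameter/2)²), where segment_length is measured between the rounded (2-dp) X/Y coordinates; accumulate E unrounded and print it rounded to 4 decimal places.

At z = 10.56 mm: the cube (footprint 23.5×17.5) is included at this height. The outline is a single polygon with 4 vertices. Extrusion per mm of travel: 0.8 × 0.32 / (π × 0.875²) = 0.106432. Accumulating E over each segment gives final E = 8.7275.

G0 X0.00 Y0.00 Z10.56
G1 X23.50 Y0.00 E2.5012
G1 X23.50 Y17.50 E4.3637
G1 X0.00 Y17.50 E6.8649
G1 X0.00 Y0.00 E8.7275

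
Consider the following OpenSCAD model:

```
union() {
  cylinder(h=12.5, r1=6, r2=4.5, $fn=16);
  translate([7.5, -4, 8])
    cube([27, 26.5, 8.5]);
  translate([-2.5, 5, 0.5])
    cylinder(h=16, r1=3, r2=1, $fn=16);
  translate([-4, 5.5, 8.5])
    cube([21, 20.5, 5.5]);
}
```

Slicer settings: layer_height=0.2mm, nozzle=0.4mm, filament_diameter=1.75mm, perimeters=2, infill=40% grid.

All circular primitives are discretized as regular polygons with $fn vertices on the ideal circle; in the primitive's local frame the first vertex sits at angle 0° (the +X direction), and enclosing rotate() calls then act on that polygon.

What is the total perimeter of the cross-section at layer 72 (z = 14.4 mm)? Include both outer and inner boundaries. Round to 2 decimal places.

114.88 mm

At z = 14.4 mm: the cone is not intersected at this z (z outside [0, 12.5]); the 27×26.5 cube at (7.5, -4) contributes its full rectangle (perimeter 107.00 mm); the cone at (-2.5, 5) contributes a regular 16-gon of circumradius 1.262 (interpolated between r1=3 and r2=1 at t=0.869) (perimeter = 2·16·1.262·sin(180°/16) = 7.88 mm); the cube at (-4, 5.5) is absent (z outside [8.5, 14]); Merging all regions: the 2 present regions are separate (no shared area or edge), so areas and boundary lengths simply add and each stays a separate island — boundary = 114.88 mm. Overall, the cross-section has 2 separate islands. Total boundary length (outer) = 114.88 mm.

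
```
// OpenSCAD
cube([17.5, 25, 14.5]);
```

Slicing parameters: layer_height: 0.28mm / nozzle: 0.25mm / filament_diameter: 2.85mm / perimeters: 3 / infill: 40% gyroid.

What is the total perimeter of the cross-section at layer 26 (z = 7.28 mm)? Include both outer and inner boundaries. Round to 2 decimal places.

85.00 mm

At z = 7.28 mm: the cube is present — its section is the full 17.5×25 rectangle (perimeter 85.00 mm). Overall, the cross-section is a single solid region. Total boundary length (outer) = 85.00 mm.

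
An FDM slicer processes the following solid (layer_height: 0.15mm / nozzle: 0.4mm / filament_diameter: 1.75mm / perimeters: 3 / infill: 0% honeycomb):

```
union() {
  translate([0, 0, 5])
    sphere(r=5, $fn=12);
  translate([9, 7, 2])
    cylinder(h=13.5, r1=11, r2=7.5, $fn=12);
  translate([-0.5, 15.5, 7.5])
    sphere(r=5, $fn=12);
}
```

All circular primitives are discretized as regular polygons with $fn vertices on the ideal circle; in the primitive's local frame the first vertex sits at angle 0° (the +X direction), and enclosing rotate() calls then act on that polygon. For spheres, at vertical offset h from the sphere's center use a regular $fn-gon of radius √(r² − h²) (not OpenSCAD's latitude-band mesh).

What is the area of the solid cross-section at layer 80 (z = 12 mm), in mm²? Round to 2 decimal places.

226.30 mm²

At z = 12 mm: the sphere does not reach this height (|z−center|=7.000 > r=5); the cone at (9, 7) contributes a regular 12-gon of circumradius 8.407 (interpolated between r1=11 and r2=7.5 at t=0.741) (area = (12/2)·8.407²·sin(360°/12) = 212.05 mm²); the r=5 sphere at (-0.5, 15.5) contributes a regular 12-gon of circumradius √(5²−4.5²) = 2.179 (area = (12/2)·2.179²·sin(360°/12) = 14.25 mm²); Merging all regions: the 2 present regions are separate (no shared area or edge), so areas and boundary lengths simply add and each stays a separate island — area = 226.30 mm². Overall, the cross-section has 2 separate islands. Net area = 226.30 mm².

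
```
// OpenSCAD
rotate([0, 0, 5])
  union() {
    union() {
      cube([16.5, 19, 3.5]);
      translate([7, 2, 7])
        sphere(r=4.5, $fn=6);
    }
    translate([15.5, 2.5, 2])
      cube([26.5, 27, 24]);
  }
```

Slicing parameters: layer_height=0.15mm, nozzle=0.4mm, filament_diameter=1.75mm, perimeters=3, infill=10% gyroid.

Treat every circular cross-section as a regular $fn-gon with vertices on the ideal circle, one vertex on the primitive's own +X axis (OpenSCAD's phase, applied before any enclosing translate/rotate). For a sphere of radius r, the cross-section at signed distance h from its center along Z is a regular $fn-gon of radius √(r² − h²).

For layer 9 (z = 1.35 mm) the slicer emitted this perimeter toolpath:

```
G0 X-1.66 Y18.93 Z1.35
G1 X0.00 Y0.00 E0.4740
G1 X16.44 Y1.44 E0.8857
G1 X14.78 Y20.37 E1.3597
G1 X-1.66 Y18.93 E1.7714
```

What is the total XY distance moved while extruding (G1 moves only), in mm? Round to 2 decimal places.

Sum the Euclidean lengths of each G1 segment: total = 71.01 mm.

71.01 mm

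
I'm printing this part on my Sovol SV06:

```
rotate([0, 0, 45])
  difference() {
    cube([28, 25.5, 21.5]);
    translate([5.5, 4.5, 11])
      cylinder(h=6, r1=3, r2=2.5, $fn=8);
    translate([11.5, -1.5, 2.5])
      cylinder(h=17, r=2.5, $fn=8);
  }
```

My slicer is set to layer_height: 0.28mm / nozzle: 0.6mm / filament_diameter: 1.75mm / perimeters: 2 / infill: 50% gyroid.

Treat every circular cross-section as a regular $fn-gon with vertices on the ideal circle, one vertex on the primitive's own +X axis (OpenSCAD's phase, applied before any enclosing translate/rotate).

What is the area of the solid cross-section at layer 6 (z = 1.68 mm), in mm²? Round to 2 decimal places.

At z = 1.68 mm: the 28×25.5 cube contributes its full rectangle (area 714.00 mm²); the cone at (5.5, 4.5) does not reach this height (z outside [11, 17]); the cylinder at (11.5, -1.5) is absent (z outside [2.5, 19.5]); Subtracting the remaining from the first: none of the subtracted shapes is present at this height, so the 28×25.5 cube is unchanged — area = 714.00 mm²; (rotated 45° about Z; rotation is an isometry so areas/perimeters/island counts are preserved). Overall, the cross-section is a single solid region. Net area = 714.00 mm².

714.00 mm²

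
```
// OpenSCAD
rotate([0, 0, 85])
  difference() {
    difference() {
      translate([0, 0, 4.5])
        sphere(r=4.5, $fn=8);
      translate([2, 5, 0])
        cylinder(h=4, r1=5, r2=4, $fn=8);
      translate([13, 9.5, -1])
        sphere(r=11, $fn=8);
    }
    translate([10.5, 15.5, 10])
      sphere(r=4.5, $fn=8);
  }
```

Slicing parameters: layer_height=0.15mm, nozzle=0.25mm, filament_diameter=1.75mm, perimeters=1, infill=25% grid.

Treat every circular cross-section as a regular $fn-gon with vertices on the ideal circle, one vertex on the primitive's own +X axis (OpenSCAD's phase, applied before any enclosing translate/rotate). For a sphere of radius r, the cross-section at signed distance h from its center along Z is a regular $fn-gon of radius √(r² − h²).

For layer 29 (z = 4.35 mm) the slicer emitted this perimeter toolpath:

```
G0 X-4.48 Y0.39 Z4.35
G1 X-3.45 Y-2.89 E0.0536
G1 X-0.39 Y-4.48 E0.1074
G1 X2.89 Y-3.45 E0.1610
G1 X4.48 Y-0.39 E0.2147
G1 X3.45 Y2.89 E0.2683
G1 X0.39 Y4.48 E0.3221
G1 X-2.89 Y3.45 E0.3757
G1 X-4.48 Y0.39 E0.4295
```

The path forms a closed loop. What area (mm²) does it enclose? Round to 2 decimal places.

57.24 mm²

Apply the shoelace formula to the sequence of (X, Y) vertices; enclosed area = 57.24 mm².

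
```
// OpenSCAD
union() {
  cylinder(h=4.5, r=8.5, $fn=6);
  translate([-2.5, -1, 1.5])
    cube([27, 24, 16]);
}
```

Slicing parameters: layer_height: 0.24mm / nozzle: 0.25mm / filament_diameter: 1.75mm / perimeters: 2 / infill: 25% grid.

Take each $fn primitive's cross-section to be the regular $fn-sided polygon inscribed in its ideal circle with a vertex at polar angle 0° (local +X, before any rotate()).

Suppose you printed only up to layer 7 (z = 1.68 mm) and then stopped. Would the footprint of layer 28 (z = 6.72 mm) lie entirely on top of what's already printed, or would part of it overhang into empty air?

entirely on top

Compare the two slices. At z = 1.68: the r=8.5 cylinder contributes a regular 6-gon of circumradius 8.5 (area = (6/2)·8.500²·sin(360°/6) = 187.71 mm²); the cube at (-2.5, -1) is present — its section is the full 27×24 rectangle (area 648.00 mm²); Merging all regions: the regions partially overlap — summed areas 835.71 mm² minus the doubly-counted overlap 76.04 mm² gives 759.67 mm² — area = 759.67 mm². At z = 6.72: the cylinder is not intersected at this z (z outside [0, 4.5]); the 27×24 cube at (-2.5, -1) contributes its full rectangle (area 648.00 mm²); Taking the union: only the 27×24 cube at (-2.5, -1) is present, so the union is just that shape — area = 648.00 mm². Checking containment: the cross-section at z = 6.72 is a subset of the cross-section at z = 1.68.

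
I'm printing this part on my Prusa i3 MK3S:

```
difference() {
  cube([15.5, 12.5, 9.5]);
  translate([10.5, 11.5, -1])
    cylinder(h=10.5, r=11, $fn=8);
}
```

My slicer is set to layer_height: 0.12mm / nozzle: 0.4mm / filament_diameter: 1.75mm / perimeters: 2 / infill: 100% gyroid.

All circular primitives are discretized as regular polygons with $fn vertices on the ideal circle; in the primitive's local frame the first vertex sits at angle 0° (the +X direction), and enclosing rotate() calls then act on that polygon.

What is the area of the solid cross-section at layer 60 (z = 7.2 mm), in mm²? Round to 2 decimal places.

43.17 mm²

At z = 7.2 mm: the 15.5×12.5 cube contributes its full rectangle (area 193.75 mm²); the r=11 cylinder at (10.5, 11.5) gives a regular 8-gon of circumradius 11 (constant along its height) (area = (8/2)·11.000²·sin(360°/8) = 342.24 mm²); After the difference (first − rest): starting from the 15.5×12.5 cube (193.75 mm²), the r=11 cylinder at (10.5, 11.5) partially overlaps it — only the 150.58 mm² overlap (of its 342.24 mm²) is removed, clipping the outline — area = 43.17 mm². Overall, the cross-section is a single solid region. Net area = 43.17 mm².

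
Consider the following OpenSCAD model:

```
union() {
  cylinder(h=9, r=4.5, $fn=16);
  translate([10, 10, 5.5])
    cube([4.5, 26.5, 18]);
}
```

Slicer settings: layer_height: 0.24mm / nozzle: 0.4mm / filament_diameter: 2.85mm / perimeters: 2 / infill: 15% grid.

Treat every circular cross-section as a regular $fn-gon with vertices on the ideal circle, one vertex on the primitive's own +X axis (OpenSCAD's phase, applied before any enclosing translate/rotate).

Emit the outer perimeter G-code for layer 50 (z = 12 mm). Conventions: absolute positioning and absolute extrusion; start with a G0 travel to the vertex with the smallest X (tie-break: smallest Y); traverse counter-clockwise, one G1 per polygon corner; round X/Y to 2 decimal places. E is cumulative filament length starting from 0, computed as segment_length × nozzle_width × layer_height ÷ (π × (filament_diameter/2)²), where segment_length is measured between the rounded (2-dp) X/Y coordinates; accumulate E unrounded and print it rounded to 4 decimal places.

G0 X10.00 Y10.00 Z12.00
G1 X14.50 Y10.00 E0.0677
G1 X14.50 Y36.50 E0.4665
G1 X10.00 Y36.50 E0.5342
G1 X10.00 Y10.00 E0.9330

At z = 12 mm: the cylinder does not reach this height (z outside [0, 9]); the 4.5×26.5 cube at (10, 10) contributes its full rectangle; Combining (union): only the 4.5×26.5 cube at (10, 10) is present, so the union is just that shape — 1 connected region. The outline is a single polygon with 4 vertices. Extrusion per mm of travel: 0.4 × 0.24 / (π × 1.425²) = 0.015048. Accumulating E over each segment gives final E = 0.9330.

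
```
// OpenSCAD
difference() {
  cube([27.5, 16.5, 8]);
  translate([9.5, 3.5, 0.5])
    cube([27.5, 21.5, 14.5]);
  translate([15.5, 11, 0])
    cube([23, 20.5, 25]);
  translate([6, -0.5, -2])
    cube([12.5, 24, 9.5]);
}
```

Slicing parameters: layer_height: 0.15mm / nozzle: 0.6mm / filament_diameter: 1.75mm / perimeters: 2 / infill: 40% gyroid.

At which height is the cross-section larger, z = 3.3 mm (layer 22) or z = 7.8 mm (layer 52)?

layer 52 (z = 7.8 mm)

Layer 22 (z = 3.3): the cube is present — its section is the full 27.5×16.5 rectangle (area 453.75 mm²); the cube at (9.5, 3.5) is present — its section is the full 27.5×21.5 rectangle (area 591.25 mm²); the 23×20.5 cube at (15.5, 11) contributes its full rectangle (area 471.50 mm²); the cube at (6, -0.5) is present — its section is the full 12.5×24 rectangle (area 300.00 mm²); After the difference (first − rest): starting from the 27.5×16.5 cube (453.75 mm²), the 27.5×21.5 cube at (9.5, 3.5) partially overlaps it — only the 234.00 mm² overlap (of its 591.25 mm²) is removed, clipping the outline; the 23×20.5 cube at (15.5, 11) misses the remaining region (no effect); the 12.5×24 cube at (6, -0.5) partially overlaps it — only the 89.25 mm² overlap (of its 300.00 mm²) is removed, clipping the outline — area = 130.50 mm². So its area = 130.50 mm². Layer 52 (z = 7.8): the cube (footprint 27.5×16.5) is included at this height (area 453.75 mm²); the 27.5×21.5 cube at (9.5, 3.5) contributes its full rectangle (area 591.25 mm²); the cube at (15.5, 11) is present — its section is the full 23×20.5 rectangle (area 471.50 mm²); the cube at (6, -0.5) is absent (z outside [-2, 7.5]); After the difference (first − rest): starting from the 27.5×16.5 cube (453.75 mm²), the 27.5×21.5 cube at (9.5, 3.5) partially overlaps it — only the 234.00 mm² overlap (of its 591.25 mm²) is removed, clipping the outline; the 23×20.5 cube at (15.5, 11) misses the remaining region (no effect) — area = 219.75 mm². So its area = 219.75 mm². Layer 52 is larger (219.75 vs 130.50 mm²).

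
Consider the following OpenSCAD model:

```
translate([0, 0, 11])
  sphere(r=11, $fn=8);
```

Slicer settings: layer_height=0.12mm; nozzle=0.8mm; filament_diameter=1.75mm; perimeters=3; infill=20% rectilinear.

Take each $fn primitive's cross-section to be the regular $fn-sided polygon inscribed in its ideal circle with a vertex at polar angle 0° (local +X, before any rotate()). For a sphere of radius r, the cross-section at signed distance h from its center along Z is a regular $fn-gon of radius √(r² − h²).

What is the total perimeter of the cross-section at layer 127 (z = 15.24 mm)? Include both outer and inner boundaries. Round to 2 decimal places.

At z = 15.24 mm: the r=11 sphere contributes a regular 8-gon of circumradius √(11²−4.24²) = 10.150 (perimeter = 2·8·10.150·sin(180°/8) = 62.15 mm). Overall, the cross-section is a single solid region. Total boundary length (outer) = 62.15 mm.

62.15 mm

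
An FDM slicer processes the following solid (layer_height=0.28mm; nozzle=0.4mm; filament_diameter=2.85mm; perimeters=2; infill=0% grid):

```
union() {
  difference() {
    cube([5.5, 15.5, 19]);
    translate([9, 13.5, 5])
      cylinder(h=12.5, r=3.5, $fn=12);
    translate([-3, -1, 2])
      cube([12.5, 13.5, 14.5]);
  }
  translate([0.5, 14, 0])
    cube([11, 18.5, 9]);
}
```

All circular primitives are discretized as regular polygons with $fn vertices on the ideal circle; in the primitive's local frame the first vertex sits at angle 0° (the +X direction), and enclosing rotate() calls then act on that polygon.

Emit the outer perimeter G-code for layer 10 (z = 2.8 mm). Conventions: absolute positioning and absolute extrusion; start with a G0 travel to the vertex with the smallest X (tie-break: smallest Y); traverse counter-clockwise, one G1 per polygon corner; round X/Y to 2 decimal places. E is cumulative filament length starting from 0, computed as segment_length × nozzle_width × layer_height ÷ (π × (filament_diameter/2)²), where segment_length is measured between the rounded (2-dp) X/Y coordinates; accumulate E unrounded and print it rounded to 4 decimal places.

G0 X0.00 Y12.50 Z2.80
G1 X5.50 Y12.50 E0.0966
G1 X5.50 Y14.00 E0.1229
G1 X11.50 Y14.00 E0.2282
G1 X11.50 Y32.50 E0.5530
G1 X0.50 Y32.50 E0.7462
G1 X0.50 Y15.50 E1.0446
G1 X0.00 Y15.50 E1.0534
G1 X0.00 Y12.50 E1.1061

At z = 2.8 mm: the cube is present — its section is the full 5.5×15.5 rectangle; the cylinder at (9, 13.5) does not reach this height (z outside [5, 17.5]); the cube at (-3, -1) is present — its section is the full 12.5×13.5 rectangle; Taking the first minus the rest: starting from the 5.5×15.5 cube, the 12.5×13.5 cube at (-3, -1) partially overlaps it — only the 68.75 mm² overlap (of its 168.75 mm²) is removed, clipping the outline — 1 connected region; the cube at (0.5, 14) (footprint 11×18.5) is included at this height; Merging all regions: the regions partially overlap (shared area 7.50 mm²), so overlapping operands fuse into one piece — 1 connected region. The outline is a single polygon with 8 vertices. Extrusion per mm of travel: 0.4 × 0.28 / (π × 1.425²) = 0.017557. Accumulating E over each segment gives final E = 1.1061.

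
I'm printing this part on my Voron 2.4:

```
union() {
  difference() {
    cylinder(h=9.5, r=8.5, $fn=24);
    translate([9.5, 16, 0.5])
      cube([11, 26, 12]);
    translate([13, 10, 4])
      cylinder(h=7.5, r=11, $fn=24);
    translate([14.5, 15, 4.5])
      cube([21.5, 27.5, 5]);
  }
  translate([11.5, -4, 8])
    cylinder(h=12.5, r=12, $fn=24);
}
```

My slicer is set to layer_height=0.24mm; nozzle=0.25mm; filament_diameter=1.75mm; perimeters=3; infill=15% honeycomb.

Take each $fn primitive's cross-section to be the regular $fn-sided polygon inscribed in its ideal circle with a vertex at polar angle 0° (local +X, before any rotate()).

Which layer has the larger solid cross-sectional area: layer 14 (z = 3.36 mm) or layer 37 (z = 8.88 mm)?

Layer 14 (z = 3.36): the r=8.5 cylinder contributes a regular 24-gon of circumradius 8.5 (area = (24/2)·8.500²·sin(360°/24) = 224.40 mm²); the cube at (9.5, 16) (footprint 11×26) is included at this height (area 286.00 mm²); the cylinder at (13, 10) is not intersected at this z (z outside [4, 11.5]); the cube at (14.5, 15) is not intersected at this z (z outside [4.5, 9.5]); Subtracting the remaining from the first: starting from the r=8.5 cylinder (224.40 mm²), the 11×26 cube at (9.5, 16) misses the remaining region (no effect) — area = 224.40 mm²; the cylinder at (11.5, -4) is absent (z outside [8, 20.5]); Combining (union): only the result so far is present, so the union is just that shape — area = 224.40 mm². So its area = 224.40 mm². Layer 37 (z = 8.88): the r=8.5 cylinder contributes a regular 24-gon of circumradius 8.5 (area = (24/2)·8.500²·sin(360°/24) = 224.40 mm²); the cube at (9.5, 16) (footprint 11×26) is included at this height (area 286.00 mm²); the r=11 cylinder at (13, 10) contributes a regular 24-gon of circumradius 11 (area = (24/2)·11.000²·sin(360°/24) = 375.81 mm²); the cube at (14.5, 15) is present — its section is the full 21.5×27.5 rectangle (area 591.25 mm²); Subtracting the remaining from the first: starting from the r=8.5 cylinder (224.40 mm²), the 11×26 cube at (9.5, 16) misses the remaining region (no effect); the r=11 cylinder at (13, 10) partially overlaps it — only the 20.74 mm² overlap (of its 375.81 mm²) is removed, clipping the outline; the 21.5×27.5 cube at (14.5, 15) misses the remaining region (no effect) — area = 203.65 mm²; the r=12 cylinder at (11.5, -4) contributes a regular 24-gon of circumradius 12 (area = (24/2)·12.000²·sin(360°/24) = 447.24 mm²); Merging all regions: the regions partially overlap — summed areas 650.89 mm² minus the doubly-counted overlap 75.94 mm² gives 574.96 mm² — area = 574.96 mm². So its area = 574.96 mm². Layer 37 is larger (574.96 vs 224.40 mm²).

layer 37 (z = 8.88 mm)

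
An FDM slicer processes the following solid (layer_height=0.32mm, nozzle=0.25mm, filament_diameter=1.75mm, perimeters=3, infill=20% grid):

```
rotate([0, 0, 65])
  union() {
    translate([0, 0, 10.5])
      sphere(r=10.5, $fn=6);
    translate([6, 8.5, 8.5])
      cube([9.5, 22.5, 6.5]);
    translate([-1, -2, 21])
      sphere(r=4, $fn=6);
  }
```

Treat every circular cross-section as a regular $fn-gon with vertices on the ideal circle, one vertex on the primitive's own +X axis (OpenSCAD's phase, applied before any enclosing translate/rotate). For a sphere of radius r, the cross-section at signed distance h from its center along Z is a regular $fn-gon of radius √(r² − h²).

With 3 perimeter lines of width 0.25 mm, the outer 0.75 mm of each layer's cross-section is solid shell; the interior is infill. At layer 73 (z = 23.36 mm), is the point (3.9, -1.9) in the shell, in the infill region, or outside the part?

At z = 23.36 mm: the sphere is absent (|z−center|=12.860 > r=10.5); the cube at (6, 8.5) is absent (z outside [8.5, 15]); the r=4 sphere at (-1, -2) contributes a regular 6-gon of circumradius √(4²−2.36²) = 3.230; Combining (union): only the r=4 sphere at (-1, -2) is present, so the union is just that shape — 1 connected region; (rotated 65° about Z; rotation is an isometry so areas/perimeters/island counts are preserved). Overall, the cross-section is a single solid region. Undo the 65° rotation: the query point maps to (-0.074, -4.338) in the un-rotated model frame. The nearest boundary edge runs (-2.61, -4.80)→(0.61, -4.80); distance from the point to it = 0.46 mm. The point is inside the cross-section, 0.46 mm from the nearest boundary — within the 0.75 mm shell band (3 × 0.25).

shell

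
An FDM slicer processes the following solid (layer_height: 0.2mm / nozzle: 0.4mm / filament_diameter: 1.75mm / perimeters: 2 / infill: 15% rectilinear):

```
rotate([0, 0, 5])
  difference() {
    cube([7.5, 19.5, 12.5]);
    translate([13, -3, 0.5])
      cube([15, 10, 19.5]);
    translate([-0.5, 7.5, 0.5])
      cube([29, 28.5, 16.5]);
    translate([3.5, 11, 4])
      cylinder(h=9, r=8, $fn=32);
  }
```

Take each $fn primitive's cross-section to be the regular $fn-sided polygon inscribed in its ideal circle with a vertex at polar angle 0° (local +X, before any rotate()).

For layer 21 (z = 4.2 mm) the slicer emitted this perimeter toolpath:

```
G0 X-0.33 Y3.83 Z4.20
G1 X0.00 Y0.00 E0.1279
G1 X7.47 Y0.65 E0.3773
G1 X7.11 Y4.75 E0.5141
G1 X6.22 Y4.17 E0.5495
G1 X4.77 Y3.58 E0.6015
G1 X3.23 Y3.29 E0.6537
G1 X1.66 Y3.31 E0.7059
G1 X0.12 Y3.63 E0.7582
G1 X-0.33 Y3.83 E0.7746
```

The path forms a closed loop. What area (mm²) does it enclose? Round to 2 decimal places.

24.99 mm²

Apply the shoelace formula to the sequence of (X, Y) vertices; enclosed area = 24.99 mm².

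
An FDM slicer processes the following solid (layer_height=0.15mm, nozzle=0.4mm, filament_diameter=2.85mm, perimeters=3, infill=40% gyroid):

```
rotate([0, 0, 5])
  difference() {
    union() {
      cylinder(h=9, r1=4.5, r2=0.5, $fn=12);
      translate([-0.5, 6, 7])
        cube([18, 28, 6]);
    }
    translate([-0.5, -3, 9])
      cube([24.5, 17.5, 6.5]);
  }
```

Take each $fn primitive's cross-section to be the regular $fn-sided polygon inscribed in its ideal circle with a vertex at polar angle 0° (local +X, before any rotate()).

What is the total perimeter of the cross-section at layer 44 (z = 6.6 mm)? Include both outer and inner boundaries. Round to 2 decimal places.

At z = 6.6 mm: the cone (r1=4.5→r2=0.5) has section circumradius 1.567 here — a regular 12-gon (perimeter = 2·12·1.567·sin(180°/12) = 9.73 mm); the cube at (-0.5, 6) is not intersected at this z (z outside [7, 13]); Merging all regions: only the cone is present, so the union is just that shape — boundary = 9.73 mm; the cube at (-0.5, -3) does not reach this height (z outside [9, 15.5]); After the difference (first − rest): none of the subtracted shapes is present at this height, so the result so far is unchanged — boundary = 9.73 mm; (whole slice rotated 5° about Z — lengths, areas and connectivity unchanged). Overall, the cross-section is a single solid region. Total boundary length (outer) = 9.73 mm.

9.73 mm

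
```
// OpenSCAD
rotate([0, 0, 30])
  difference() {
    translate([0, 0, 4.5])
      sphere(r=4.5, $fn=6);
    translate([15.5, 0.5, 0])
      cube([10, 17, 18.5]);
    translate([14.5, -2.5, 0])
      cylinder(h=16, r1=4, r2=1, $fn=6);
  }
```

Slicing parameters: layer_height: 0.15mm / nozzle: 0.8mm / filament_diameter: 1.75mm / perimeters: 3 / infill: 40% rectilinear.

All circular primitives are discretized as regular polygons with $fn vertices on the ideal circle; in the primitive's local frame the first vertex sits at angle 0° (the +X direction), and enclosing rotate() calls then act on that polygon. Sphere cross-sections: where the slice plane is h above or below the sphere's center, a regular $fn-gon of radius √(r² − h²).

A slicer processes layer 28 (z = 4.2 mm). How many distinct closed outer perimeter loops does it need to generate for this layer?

1

At z = 4.2 mm: the sphere: section is a regular 6-gon, circumradius = √(r²−h²) = √(4.5²−0.3²) = 4.490; the cube at (15.5, 0.5) is present — its section is the full 10×17 rectangle; the cone at (14.5, -2.5) contributes a regular 6-gon of circumradius 3.212 (interpolated between r1=4 and r2=1 at t=0.263); Subtracting the remaining from the first: starting from the r=4.5 sphere, the 10×17 cube at (15.5, 0.5) misses the remaining region (no effect); the cone at (14.5, -2.5) misses the remaining region (no effect) — 1 connected region; (rotated 30° about Z; rotation is an isometry so areas/perimeters/island counts are preserved). The result has 1 disconnected region.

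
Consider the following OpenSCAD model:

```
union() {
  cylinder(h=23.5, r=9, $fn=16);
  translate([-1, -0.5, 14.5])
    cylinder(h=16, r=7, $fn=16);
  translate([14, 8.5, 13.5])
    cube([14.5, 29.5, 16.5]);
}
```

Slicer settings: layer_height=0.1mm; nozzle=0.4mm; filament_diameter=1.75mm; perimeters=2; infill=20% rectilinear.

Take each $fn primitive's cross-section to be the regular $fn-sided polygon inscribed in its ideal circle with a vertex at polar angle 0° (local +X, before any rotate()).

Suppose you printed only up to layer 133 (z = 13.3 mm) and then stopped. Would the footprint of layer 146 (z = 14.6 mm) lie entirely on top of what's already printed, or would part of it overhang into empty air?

part overhangs

Compare the two slices. At z = 13.3: the r=9 cylinder gives a regular 16-gon of circumradius 9 (constant along its height) (area = (16/2)·9.000²·sin(360°/16) = 247.98 mm²); the cylinder at (-1, -0.5) does not reach this height (z outside [14.5, 30.5]); the cube at (14, 8.5) is absent (z outside [13.5, 30]); Merging all regions: only the r=9 cylinder is present, so the union is just that shape — area = 247.98 mm². At z = 14.6: the cylinder: section is a regular 16-gon, circumradius r=9 (area = (16/2)·9.000²·sin(360°/16) = 247.98 mm²); the r=7 cylinder at (-1, -0.5) gives a regular 16-gon of circumradius 7 (constant along its height) (area = (16/2)·7.000²·sin(360°/16) = 150.01 mm²); the cube at (14, 8.5) (footprint 14.5×29.5) is included at this height (area 427.75 mm²); Taking the union: the regions partially overlap — summed areas 825.74 mm² minus the doubly-counted overlap 150.01 mm² gives 675.73 mm² — area = 675.73 mm². Checking containment: at z = 14.6 the cross-section extends beyond the z = 13.3 cross-section by about 427.75 mm².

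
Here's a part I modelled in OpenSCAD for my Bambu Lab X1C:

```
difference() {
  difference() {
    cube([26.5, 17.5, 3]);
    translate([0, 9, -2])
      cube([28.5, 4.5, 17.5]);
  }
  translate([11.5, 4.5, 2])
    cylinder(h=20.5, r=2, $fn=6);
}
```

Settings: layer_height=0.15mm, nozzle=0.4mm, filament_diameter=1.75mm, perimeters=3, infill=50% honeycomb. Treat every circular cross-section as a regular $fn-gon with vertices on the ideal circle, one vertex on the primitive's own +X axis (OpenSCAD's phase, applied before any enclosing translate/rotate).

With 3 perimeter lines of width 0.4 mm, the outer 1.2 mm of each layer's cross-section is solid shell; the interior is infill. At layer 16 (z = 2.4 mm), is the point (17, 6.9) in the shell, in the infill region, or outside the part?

infill

At z = 2.4 mm: the cube (footprint 26.5×17.5) is included at this height; the cube at (0, 9) is present — its section is the full 28.5×4.5 rectangle; Taking the first minus the rest: starting from the 26.5×17.5 cube, the 28.5×4.5 cube at (0, 9) partially overlaps it — only the 119.25 mm² overlap (of its 128.25 mm²) is removed, clipping the outline — 2 connected regions; the cylinder at (11.5, 4.5): section is a regular 6-gon, circumradius r=2; Taking the first minus the rest: starting from that combined region, the r=2 cylinder at (11.5, 4.5) lies wholly inside it (removes its full 10.39 mm² and its 12.00 mm outline becomes a hole wall) — 2 connected regions with 1 hole. Overall, the cross-section has 2 separate islands and 1 hole. The nearest boundary edge runs (0.00, 9.00)→(26.50, 9.00); distance from the point to it = 2.10 mm. (Shell/infill is judged within the island containing the point — the largest one.) The point is inside the cross-section and 2.10 mm from the nearest boundary — more than the 1.2 mm shell width (3 × 0.4), so it's in the infill interior.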